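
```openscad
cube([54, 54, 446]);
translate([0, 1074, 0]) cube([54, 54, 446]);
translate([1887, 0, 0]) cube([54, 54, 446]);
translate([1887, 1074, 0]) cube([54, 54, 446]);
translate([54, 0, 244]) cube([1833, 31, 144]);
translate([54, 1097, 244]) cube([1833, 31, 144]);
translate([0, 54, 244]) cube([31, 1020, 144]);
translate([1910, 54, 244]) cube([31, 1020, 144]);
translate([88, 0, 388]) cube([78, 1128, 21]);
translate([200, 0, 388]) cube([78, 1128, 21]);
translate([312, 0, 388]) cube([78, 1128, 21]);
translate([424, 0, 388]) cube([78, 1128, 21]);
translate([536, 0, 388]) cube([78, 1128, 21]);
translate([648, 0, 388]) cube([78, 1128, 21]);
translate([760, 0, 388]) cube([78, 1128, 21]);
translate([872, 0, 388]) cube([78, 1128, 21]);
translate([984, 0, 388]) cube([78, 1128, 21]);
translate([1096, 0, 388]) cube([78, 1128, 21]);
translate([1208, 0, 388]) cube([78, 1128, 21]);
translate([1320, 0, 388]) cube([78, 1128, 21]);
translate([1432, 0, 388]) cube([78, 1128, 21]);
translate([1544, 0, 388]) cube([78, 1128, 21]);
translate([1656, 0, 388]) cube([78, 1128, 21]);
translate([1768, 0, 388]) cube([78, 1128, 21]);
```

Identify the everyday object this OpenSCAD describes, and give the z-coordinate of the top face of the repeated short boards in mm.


A bed frame. The slat-top height is 409 mm.

Four posts, four rails, and a row of slats — a bed frame. Slats sit on the rails at z = 244 + 144 = 388; with slat thickness 21, the top is 409 mm.


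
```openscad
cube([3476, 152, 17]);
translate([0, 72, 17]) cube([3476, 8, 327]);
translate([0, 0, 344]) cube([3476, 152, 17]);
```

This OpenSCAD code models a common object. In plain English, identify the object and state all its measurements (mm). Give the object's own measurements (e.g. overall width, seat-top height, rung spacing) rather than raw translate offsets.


An I-beam lying along x, 3476 mm long. Overall section height 361 mm. Two flanges 152 mm wide (y) and 17 mm thick, one on the floor and one at the top; a web 8 mm thick runs between them, centred on the flange width.


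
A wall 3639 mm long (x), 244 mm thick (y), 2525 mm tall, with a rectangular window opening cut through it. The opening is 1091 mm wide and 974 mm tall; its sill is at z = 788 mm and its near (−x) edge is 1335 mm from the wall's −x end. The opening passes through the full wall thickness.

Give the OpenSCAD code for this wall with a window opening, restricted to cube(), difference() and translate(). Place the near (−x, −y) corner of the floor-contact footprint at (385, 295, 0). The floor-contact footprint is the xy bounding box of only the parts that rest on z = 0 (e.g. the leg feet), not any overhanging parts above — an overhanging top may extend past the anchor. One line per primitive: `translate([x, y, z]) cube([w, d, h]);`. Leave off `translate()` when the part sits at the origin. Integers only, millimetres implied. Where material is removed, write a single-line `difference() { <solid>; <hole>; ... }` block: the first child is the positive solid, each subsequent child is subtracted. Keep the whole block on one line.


difference() { translate([385, 295, 0]) cube([3639, 244, 2525]); translate([1720, 295, 788]) cube([1091, 244, 974]); }


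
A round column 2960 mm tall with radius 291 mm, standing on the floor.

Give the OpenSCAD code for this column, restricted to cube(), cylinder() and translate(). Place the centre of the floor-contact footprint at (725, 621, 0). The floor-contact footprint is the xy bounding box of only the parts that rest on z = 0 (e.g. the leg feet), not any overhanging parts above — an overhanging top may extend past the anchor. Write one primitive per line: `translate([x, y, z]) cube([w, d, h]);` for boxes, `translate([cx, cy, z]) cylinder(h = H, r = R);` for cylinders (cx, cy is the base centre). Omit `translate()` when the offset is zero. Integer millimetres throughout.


translate([725, 621, 0]) cylinder(h = 2960, r = 291);


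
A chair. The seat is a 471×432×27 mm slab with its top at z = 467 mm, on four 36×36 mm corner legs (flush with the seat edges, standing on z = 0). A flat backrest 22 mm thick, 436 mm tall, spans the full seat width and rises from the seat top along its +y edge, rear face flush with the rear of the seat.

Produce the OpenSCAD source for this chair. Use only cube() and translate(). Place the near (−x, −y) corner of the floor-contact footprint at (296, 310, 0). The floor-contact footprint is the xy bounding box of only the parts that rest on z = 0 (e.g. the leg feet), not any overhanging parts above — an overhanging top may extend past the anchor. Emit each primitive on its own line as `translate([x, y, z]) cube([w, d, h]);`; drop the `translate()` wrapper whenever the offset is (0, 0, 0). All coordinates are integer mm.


translate([296, 310, 440]) cube([471, 432, 27]);
translate([296, 310, 0]) cube([36, 36, 440]);
translate([731, 310, 0]) cube([36, 36, 440]);
translate([296, 706, 0]) cube([36, 36, 440]);
translate([731, 706, 0]) cube([36, 36, 440]);
translate([296, 720, 467]) cube([471, 22, 436]);


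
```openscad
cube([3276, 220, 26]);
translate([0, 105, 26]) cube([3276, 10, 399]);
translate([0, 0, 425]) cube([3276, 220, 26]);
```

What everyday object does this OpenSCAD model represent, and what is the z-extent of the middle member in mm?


An I-beam. The web height is 399 mm.

Two wide flanges with a thin centred web — an I-beam. Overall 451 mm minus two 26 mm flanges gives a web of 451 − 2·26 = 399 mm.


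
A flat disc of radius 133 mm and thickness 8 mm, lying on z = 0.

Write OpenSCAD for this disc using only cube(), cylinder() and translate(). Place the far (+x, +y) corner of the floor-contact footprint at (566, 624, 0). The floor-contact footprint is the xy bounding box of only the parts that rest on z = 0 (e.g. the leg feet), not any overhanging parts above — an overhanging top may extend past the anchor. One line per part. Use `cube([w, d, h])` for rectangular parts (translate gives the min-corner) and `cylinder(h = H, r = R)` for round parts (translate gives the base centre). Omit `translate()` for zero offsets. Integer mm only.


translate([433, 491, 0]) cylinder(h = 8, r = 133);


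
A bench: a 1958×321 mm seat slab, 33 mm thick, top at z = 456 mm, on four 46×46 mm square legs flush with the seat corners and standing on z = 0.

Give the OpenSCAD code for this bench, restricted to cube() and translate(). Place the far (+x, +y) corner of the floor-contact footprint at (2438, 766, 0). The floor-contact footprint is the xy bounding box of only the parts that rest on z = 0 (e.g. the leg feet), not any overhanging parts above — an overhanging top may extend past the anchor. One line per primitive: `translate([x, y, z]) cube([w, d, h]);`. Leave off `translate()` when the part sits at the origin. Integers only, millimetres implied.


translate([480, 445, 423]) cube([1958, 321, 33]);
translate([480, 445, 0]) cube([46, 46, 423]);
translate([480, 720, 0]) cube([46, 46, 423]);
translate([2392, 445, 0]) cube([46, 46, 423]);
translate([2392, 720, 0]) cube([46, 46, 423]);


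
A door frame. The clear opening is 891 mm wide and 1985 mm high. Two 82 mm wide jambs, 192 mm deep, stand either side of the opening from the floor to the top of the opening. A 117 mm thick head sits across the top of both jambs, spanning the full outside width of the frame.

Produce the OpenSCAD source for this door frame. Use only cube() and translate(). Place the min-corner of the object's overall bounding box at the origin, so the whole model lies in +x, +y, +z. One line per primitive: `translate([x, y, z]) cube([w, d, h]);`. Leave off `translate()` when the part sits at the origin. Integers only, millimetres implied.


cube([82, 192, 1985]);
translate([973, 0, 0]) cube([82, 192, 1985]);
translate([0, 0, 1985]) cube([1055, 192, 117]);


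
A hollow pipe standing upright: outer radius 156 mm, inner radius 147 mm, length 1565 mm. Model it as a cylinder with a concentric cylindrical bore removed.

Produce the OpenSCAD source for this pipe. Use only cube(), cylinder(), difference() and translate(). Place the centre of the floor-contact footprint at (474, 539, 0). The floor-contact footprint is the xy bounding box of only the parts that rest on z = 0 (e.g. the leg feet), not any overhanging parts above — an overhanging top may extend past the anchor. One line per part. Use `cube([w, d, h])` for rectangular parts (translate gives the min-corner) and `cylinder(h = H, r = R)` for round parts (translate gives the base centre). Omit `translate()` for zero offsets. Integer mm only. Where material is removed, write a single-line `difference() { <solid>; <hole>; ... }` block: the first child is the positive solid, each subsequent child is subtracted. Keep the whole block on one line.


difference() { translate([474, 539, 0]) cylinder(h = 1565, r = 156); translate([474, 539, 0]) cylinder(h = 1565, r = 147); }


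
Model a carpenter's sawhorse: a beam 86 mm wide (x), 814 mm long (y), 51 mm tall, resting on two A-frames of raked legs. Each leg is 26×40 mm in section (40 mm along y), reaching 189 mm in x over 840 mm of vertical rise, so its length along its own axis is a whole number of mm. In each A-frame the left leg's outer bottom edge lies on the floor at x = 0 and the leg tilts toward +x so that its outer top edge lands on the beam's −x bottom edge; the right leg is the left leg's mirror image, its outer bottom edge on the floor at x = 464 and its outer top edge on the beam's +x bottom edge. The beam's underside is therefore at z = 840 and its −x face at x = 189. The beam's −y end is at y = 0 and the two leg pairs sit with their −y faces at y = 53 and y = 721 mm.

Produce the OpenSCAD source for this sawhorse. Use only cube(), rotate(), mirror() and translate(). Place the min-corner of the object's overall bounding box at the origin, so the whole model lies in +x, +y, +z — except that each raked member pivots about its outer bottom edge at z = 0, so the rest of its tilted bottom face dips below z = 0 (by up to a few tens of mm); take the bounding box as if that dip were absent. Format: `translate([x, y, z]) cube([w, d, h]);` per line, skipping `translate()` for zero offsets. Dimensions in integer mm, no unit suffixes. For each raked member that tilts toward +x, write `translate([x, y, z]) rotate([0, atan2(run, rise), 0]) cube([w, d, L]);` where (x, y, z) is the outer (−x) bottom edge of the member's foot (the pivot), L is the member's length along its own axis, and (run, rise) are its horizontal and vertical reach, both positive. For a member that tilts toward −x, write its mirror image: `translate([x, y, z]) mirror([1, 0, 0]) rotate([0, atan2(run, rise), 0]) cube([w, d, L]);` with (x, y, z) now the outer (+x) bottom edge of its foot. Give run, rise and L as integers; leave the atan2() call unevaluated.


translate([189, 0, 840]) cube([86, 814, 51]);
translate([0, 53, 0]) rotate([0, atan2(189, 840), 0]) cube([26, 40, 861]);
translate([464, 53, 0]) mirror([1, 0, 0]) rotate([0, atan2(189, 840), 0]) cube([26, 40, 861]);
translate([0, 721, 0]) rotate([0, atan2(189, 840), 0]) cube([26, 40, 861]);
translate([464, 721, 0]) mirror([1, 0, 0]) rotate([0, atan2(189, 840), 0]) cube([26, 40, 861]);


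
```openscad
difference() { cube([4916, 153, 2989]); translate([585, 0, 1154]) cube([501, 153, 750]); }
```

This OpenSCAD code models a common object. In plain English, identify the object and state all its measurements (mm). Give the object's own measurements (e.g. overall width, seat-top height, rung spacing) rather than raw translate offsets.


A wall 4916 mm long (x), 153 mm thick (y), 2989 mm tall, with a rectangular window opening cut through it. The opening is 501 mm wide and 750 mm tall; its sill is at z = 1154 mm and its near (−x) edge is 585 mm from the wall's −x end. The opening passes through the full wall thickness.


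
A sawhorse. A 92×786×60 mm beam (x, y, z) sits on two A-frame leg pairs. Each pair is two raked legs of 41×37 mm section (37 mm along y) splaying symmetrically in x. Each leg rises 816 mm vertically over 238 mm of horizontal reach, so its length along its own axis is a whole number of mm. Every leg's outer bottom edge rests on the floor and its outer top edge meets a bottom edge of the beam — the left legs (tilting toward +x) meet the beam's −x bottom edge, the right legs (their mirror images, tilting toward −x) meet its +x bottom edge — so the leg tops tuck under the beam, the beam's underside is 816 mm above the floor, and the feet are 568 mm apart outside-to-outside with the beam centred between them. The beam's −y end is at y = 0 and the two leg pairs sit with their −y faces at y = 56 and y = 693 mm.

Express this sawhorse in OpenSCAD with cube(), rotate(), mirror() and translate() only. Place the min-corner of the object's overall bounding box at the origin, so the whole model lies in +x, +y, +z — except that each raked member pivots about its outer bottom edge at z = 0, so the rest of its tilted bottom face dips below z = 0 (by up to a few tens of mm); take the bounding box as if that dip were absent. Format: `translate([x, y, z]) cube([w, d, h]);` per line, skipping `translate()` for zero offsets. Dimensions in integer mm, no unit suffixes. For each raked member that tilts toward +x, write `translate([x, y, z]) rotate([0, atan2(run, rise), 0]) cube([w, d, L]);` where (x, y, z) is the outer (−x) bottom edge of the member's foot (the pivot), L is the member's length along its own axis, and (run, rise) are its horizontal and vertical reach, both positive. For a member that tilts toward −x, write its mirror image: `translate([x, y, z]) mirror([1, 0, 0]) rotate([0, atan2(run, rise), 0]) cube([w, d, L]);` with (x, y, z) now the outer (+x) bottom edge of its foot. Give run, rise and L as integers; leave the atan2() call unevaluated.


translate([238, 0, 816]) cube([92, 786, 60]);
translate([0, 56, 0]) rotate([0, atan2(238, 816), 0]) cube([41, 37, 850]);
translate([568, 56, 0]) mirror([1, 0, 0]) rotate([0, atan2(238, 816), 0]) cube([41, 37, 850]);
translate([0, 693, 0]) rotate([0, atan2(238, 816), 0]) cube([41, 37, 850]);
translate([568, 693, 0]) mirror([1, 0, 0]) rotate([0, atan2(238, 816), 0]) cube([41, 37, 850]);


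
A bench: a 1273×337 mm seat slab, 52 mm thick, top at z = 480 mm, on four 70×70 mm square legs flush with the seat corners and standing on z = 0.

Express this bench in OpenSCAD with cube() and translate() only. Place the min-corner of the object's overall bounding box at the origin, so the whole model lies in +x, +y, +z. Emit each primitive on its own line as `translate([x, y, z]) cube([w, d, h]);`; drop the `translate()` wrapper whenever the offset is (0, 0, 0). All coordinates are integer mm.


// leg_h = 480 − 52 = 428
translate([0, 0, 428]) cube([1273, 337, 52]);
cube([70, 70, 428]);
translate([0, 267, 0]) cube([70, 70, 428]);
translate([1203, 0, 0]) cube([70, 70, 428]);
translate([1203, 267, 0]) cube([70, 70, 428]);


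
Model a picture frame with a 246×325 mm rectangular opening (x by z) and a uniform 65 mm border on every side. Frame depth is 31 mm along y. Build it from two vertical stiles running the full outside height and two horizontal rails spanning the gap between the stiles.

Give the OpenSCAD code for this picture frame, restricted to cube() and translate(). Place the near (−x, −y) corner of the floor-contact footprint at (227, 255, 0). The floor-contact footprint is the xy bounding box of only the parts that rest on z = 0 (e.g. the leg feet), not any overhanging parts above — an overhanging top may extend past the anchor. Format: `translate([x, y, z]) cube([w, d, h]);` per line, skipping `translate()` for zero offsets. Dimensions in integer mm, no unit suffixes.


translate([227, 255, 0]) cube([65, 31, 455]);
translate([538, 255, 0]) cube([65, 31, 455]);
translate([292, 255, 0]) cube([246, 31, 65]);
translate([292, 255, 390]) cube([246, 31, 65]);


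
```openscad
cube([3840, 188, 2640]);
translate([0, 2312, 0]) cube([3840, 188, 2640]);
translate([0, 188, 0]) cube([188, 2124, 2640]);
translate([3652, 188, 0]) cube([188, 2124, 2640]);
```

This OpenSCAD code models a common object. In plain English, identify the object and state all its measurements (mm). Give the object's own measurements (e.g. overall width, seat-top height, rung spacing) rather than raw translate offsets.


The wall frame of a small rectangular building: four walls, each 2640 mm tall and 188 mm thick, enclosing a footprint 3840 mm (x) by 2500 mm (y) outside-to-outside, with no floor or roof. The front and back walls (the −y and +y sides) span the full width; the two side walls fit between them.


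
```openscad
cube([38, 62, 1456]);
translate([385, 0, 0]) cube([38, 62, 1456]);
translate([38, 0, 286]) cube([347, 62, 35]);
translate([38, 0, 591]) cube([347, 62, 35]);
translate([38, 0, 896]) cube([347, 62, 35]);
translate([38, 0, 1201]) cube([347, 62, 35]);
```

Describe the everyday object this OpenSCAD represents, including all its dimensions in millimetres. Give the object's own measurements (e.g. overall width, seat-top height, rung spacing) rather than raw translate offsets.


A straight ladder. Two 38×62 mm vertical rails, 1456 mm tall, stand 423 mm apart (outside-to-outside) with their front faces coplanar on the −y side. 4 rungs, each 62 mm deep and 35 mm tall, span between the inner faces of the rails, front faces flush with the rails. The lowest rung's underside is at z = 286 mm and rungs are spaced 305 mm apart (underside to underside).


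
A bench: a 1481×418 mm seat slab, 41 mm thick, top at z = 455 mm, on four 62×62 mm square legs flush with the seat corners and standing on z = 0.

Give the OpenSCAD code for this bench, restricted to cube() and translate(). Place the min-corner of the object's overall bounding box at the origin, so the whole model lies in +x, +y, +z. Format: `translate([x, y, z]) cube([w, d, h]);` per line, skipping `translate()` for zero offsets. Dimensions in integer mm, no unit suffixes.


// leg_h = 455 − 41 = 414
translate([0, 0, 414]) cube([1481, 418, 41]);
cube([62, 62, 414]);
translate([0, 356, 0]) cube([62, 62, 414]);
translate([1419, 0, 0]) cube([62, 62, 414]);
translate([1419, 356, 0]) cube([62, 62, 414]);


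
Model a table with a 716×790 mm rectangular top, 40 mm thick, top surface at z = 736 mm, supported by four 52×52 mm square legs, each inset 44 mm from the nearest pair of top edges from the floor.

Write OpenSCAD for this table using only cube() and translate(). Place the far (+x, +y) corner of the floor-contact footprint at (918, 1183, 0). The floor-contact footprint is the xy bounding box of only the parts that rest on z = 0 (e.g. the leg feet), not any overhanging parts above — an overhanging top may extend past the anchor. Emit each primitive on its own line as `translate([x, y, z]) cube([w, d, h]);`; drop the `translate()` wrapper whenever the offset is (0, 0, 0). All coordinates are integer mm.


// leg_h = 736 - 40 = 696
translate([246, 437, 696]) cube([716, 790, 40]);
translate([290, 481, 0]) cube([52, 52, 696]);
translate([866, 481, 0]) cube([52, 52, 696]);
translate([290, 1131, 0]) cube([52, 52, 696]);
translate([866, 1131, 0]) cube([52, 52, 696]);


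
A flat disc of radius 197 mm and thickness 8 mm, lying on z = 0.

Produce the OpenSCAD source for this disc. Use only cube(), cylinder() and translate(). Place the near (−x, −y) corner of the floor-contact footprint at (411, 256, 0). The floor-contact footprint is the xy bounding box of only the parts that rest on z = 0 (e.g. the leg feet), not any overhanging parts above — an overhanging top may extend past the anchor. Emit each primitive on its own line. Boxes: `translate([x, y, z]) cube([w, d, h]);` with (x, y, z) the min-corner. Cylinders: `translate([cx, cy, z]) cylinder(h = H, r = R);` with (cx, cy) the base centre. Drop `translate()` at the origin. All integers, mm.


translate([608, 453, 0]) cylinder(h = 8, r = 197);


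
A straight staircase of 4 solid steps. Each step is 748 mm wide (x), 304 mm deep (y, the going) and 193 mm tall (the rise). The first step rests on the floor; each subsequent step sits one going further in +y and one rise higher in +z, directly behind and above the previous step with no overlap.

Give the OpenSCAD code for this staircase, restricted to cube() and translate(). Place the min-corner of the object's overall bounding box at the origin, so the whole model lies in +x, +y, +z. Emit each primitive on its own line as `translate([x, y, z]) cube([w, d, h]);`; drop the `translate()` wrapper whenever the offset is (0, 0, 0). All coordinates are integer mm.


cube([748, 304, 193]);
translate([0, 304, 193]) cube([748, 304, 193]);
translate([0, 608, 386]) cube([748, 304, 193]);
translate([0, 912, 579]) cube([748, 304, 193]);


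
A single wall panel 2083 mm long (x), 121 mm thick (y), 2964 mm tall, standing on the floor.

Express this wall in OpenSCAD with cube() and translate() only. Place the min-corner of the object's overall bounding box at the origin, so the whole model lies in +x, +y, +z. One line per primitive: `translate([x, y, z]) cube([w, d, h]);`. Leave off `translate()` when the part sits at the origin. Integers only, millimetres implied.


cube([2083, 121, 2964]);


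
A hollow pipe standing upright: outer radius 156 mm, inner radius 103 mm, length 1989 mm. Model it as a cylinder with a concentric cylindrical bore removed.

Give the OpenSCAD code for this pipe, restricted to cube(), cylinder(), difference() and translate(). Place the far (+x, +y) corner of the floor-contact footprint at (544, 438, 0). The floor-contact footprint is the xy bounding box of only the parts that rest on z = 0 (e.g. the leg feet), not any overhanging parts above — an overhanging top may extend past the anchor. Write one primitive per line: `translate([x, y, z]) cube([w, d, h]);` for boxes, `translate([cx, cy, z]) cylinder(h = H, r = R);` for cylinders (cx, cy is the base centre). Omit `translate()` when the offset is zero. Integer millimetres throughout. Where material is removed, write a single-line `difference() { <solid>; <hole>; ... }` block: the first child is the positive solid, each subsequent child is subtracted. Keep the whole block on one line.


difference() { translate([388, 282, 0]) cylinder(h = 1989, r = 156); translate([388, 282, 0]) cylinder(h = 1989, r = 103); }


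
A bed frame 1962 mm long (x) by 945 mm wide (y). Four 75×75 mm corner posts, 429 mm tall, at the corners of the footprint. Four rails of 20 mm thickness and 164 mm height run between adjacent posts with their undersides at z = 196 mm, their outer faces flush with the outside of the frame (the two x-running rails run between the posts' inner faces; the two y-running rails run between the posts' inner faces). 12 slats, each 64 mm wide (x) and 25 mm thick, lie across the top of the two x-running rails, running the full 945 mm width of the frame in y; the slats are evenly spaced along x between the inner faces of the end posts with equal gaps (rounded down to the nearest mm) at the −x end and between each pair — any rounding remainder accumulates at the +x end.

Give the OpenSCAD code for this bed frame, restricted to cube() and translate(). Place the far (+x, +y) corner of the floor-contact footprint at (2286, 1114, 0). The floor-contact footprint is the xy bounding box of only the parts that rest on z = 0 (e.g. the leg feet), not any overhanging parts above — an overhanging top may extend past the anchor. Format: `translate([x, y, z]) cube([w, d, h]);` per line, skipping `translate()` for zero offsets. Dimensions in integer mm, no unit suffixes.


// slat z = rail_z + rail_h = 196 + 164 = 360
// slat gap = ⌊(1812 − 12·64) / 13⌋ = 80
translate([324, 169, 0]) cube([75, 75, 429]);
translate([324, 1039, 0]) cube([75, 75, 429]);
translate([2211, 169, 0]) cube([75, 75, 429]);
translate([2211, 1039, 0]) cube([75, 75, 429]);
translate([399, 169, 196]) cube([1812, 20, 164]);
translate([399, 1094, 196]) cube([1812, 20, 164]);
translate([324, 244, 196]) cube([20, 795, 164]);
translate([2266, 244, 196]) cube([20, 795, 164]);
translate([479, 169, 360]) cube([64, 945, 25]);
translate([623, 169, 360]) cube([64, 945, 25]);
translate([767, 169, 360]) cube([64, 945, 25]);
translate([911, 169, 360]) cube([64, 945, 25]);
translate([1055, 169, 360]) cube([64, 945, 25]);
translate([1199, 169, 360]) cube([64, 945, 25]);
translate([1343, 169, 360]) cube([64, 945, 25]);
translate([1487, 169, 360]) cube([64, 945, 25]);
translate([1631, 169, 360]) cube([64, 945, 25]);
translate([1775, 169, 360]) cube([64, 945, 25]);
translate([1919, 169, 360]) cube([64, 945, 25]);
translate([2063, 169, 360]) cube([64, 945, 25]);


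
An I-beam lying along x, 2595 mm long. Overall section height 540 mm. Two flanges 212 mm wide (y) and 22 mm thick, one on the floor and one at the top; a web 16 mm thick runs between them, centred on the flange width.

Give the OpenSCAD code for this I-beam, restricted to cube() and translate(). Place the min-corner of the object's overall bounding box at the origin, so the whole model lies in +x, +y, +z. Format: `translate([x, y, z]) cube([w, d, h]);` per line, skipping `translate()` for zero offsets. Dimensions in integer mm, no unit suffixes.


cube([2595, 212, 22]);
translate([0, 98, 22]) cube([2595, 16, 496]);
translate([0, 0, 518]) cube([2595, 212, 22]);


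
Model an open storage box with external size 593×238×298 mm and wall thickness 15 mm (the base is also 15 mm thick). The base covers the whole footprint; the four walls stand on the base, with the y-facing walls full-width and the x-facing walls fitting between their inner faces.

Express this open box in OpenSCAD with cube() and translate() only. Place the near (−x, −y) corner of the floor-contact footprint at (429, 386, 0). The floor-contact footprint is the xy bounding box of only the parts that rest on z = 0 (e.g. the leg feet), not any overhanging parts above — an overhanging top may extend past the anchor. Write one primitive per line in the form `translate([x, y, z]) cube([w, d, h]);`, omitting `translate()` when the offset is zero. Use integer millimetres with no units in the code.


translate([429, 386, 0]) cube([593, 238, 15]);
translate([429, 386, 15]) cube([593, 15, 283]);
translate([429, 609, 15]) cube([593, 15, 283]);
translate([429, 401, 15]) cube([15, 208, 283]);
translate([1007, 401, 15]) cube([15, 208, 283]);


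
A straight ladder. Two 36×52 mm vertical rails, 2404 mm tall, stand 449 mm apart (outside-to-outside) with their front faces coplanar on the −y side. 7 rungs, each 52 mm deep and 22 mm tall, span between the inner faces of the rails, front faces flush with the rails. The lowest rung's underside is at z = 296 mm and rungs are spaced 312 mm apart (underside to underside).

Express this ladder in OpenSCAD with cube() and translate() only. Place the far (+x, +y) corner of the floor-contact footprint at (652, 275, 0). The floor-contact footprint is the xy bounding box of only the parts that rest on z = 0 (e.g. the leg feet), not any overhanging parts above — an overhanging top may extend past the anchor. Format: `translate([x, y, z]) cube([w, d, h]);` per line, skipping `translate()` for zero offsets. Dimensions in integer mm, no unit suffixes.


translate([203, 223, 0]) cube([36, 52, 2404]);
translate([616, 223, 0]) cube([36, 52, 2404]);
translate([239, 223, 296]) cube([377, 52, 22]);
translate([239, 223, 608]) cube([377, 52, 22]);
translate([239, 223, 920]) cube([377, 52, 22]);
translate([239, 223, 1232]) cube([377, 52, 22]);
translate([239, 223, 1544]) cube([377, 52, 22]);
translate([239, 223, 1856]) cube([377, 52, 22]);
translate([239, 223, 2168]) cube([377, 52, 22]);


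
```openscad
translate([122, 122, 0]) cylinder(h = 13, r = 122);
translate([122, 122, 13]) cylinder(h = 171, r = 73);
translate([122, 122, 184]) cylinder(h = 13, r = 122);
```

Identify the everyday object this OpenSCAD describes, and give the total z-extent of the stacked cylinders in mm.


A spool. The overall height is 197 mm.

Three coaxial cylinders, large–small–large — a spool. Two 13 mm flanges and a 171 mm core give 13 + 171 + 13 = 197 mm.


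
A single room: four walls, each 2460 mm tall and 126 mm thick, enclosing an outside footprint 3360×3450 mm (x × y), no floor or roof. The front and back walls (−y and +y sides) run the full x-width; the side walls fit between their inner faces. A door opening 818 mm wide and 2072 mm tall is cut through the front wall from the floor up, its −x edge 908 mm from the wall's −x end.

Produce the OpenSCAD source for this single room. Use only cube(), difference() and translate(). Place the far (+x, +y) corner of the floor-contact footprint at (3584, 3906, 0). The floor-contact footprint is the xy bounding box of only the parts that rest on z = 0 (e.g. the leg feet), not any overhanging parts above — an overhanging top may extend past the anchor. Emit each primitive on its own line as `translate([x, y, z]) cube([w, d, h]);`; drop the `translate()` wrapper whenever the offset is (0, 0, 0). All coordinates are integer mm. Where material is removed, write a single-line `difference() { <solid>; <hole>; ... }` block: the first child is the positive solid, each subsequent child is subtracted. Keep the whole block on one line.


difference() { translate([224, 456, 0]) cube([3360, 126, 2460]); translate([1132, 456, 0]) cube([818, 126, 2072]); }
translate([224, 3780, 0]) cube([3360, 126, 2460]);
translate([224, 582, 0]) cube([126, 3198, 2460]);
translate([3458, 582, 0]) cube([126, 3198, 2460]);


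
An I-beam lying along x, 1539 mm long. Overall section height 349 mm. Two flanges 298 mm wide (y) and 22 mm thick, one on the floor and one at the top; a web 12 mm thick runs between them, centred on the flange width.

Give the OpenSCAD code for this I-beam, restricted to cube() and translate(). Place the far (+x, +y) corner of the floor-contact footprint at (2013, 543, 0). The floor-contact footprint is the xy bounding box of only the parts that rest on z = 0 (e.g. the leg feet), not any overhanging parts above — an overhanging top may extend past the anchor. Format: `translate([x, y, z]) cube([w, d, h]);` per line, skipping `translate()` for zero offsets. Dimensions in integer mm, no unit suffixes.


translate([474, 245, 0]) cube([1539, 298, 22]);
translate([474, 388, 22]) cube([1539, 12, 305]);
translate([474, 245, 327]) cube([1539, 298, 22]);


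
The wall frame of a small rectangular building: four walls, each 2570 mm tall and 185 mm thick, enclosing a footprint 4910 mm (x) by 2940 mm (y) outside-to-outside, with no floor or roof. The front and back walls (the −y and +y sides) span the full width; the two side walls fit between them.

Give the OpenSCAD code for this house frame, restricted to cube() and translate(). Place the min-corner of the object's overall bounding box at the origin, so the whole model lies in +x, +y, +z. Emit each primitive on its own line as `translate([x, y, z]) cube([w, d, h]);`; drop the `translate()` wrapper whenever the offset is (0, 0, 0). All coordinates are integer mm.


cube([4910, 185, 2570]);
translate([0, 2755, 0]) cube([4910, 185, 2570]);
translate([0, 185, 0]) cube([185, 2570, 2570]);
translate([4725, 185, 0]) cube([185, 2570, 2570]);


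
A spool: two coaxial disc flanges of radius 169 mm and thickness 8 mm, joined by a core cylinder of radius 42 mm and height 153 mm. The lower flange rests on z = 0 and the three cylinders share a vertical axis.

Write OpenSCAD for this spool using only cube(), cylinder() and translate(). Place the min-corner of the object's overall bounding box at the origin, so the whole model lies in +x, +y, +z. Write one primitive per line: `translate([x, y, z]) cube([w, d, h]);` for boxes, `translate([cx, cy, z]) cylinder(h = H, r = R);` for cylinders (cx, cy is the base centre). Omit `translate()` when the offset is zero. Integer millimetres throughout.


translate([169, 169, 0]) cylinder(h = 8, r = 169);
translate([169, 169, 8]) cylinder(h = 153, r = 42);
translate([169, 169, 161]) cylinder(h = 8, r = 169);


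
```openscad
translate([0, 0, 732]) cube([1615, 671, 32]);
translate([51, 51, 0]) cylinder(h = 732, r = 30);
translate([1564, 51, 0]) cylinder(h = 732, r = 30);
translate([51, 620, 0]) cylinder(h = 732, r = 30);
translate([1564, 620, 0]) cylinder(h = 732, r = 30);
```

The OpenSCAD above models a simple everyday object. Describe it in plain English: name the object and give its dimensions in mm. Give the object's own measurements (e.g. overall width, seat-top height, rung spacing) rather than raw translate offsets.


A table: top 1615 mm (x) × 671 mm (y), 32 mm thick, upper face at z = 764 mm, on four round legs of 60 mm diameter, each leg's bounding box inset 21 mm from the nearest pair of top edges from z = 0 to the bottom of the top.


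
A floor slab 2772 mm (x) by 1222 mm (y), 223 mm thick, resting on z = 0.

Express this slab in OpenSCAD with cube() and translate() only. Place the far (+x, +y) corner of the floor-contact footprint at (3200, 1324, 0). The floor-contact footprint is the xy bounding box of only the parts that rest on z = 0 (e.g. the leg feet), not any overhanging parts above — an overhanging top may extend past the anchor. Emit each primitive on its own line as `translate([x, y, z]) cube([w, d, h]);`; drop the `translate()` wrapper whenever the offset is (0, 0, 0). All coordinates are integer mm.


translate([428, 102, 0]) cube([2772, 1222, 223]);


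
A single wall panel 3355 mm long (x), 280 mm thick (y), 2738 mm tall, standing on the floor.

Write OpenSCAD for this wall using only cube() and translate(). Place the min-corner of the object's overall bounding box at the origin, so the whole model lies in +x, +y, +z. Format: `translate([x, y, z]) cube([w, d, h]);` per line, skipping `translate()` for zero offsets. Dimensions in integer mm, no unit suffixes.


cube([3355, 280, 2738]);


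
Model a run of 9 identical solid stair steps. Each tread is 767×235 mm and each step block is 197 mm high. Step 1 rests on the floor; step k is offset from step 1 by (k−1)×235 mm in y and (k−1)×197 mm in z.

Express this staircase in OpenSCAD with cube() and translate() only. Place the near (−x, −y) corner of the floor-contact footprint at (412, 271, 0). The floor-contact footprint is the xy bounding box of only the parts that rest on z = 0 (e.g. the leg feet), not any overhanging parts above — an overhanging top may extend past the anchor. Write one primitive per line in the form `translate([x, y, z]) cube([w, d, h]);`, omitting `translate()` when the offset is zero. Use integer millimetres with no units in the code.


translate([412, 271, 0]) cube([767, 235, 197]);
translate([412, 506, 197]) cube([767, 235, 197]);
translate([412, 741, 394]) cube([767, 235, 197]);
translate([412, 976, 591]) cube([767, 235, 197]);
translate([412, 1211, 788]) cube([767, 235, 197]);
translate([412, 1446, 985]) cube([767, 235, 197]);
translate([412, 1681, 1182]) cube([767, 235, 197]);
translate([412, 1916, 1379]) cube([767, 235, 197]);
translate([412, 2151, 1576]) cube([767, 235, 197]);


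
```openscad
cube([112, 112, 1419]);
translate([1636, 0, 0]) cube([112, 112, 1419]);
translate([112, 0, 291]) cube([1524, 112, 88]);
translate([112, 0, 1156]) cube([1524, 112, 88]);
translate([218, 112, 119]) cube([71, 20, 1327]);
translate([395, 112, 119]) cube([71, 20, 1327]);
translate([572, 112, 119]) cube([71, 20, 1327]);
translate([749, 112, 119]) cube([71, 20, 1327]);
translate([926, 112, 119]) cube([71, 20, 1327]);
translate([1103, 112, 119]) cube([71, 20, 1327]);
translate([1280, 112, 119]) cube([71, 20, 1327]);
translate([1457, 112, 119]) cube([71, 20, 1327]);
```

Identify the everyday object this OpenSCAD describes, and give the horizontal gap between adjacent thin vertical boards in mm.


A fence section. The picket gap is 106 mm.

Two posts, two rails, 8 pickets — a fence section. Span 1524 mm holds 8 pickets of 71 mm with 9 equal gaps: ⌊(1524 − 8·71) / 9⌋ = 106 mm.


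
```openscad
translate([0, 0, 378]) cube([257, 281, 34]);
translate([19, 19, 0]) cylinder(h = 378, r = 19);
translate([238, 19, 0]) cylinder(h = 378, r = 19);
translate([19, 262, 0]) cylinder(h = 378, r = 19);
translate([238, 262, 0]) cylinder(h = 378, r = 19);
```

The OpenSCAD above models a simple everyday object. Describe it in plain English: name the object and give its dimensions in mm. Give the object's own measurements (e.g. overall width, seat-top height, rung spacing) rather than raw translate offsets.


A four-legged stool. The seat is a 257×281×34 mm slab whose top surface is at z = 412 mm; four round legs, each 38 mm in diameter, run from the floor (z = 0) to the underside of the seat, each leg's axis is inset half a diameter from the nearest pair of seat edges (so the leg's bounding box is flush with the corner).


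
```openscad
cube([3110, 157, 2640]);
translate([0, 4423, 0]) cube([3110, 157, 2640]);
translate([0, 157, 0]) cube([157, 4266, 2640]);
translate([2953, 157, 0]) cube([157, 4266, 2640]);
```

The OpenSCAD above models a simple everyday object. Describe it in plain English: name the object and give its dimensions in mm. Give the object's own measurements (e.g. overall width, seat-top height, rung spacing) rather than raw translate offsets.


The wall frame of a small rectangular building: four walls, each 2640 mm tall and 157 mm thick, enclosing a footprint 3110 mm (x) by 4580 mm (y) outside-to-outside, with no floor or roof. The front and back walls (the −y and +y sides) span the full width; the two side walls fit between them.


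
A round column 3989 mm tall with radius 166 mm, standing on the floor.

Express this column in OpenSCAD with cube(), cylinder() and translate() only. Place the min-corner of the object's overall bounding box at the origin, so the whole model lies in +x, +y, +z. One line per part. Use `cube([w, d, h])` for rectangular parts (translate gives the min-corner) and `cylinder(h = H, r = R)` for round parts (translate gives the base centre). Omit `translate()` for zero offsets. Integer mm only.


translate([166, 166, 0]) cylinder(h = 3989, r = 166);


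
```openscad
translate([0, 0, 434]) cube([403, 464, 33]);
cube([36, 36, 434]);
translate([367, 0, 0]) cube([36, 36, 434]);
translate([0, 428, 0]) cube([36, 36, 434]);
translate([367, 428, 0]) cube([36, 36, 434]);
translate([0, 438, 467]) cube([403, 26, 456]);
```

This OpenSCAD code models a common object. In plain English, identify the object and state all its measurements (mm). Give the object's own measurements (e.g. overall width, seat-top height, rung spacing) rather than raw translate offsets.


A chair. The seat is a 403×464×33 mm slab with its top at z = 467 mm, on four 36×36 mm corner legs (flush with the seat edges, standing on z = 0). A flat backrest 26 mm thick, 456 mm tall, spans the full seat width and rises from the seat top along its +y edge, rear face flush with the rear of the seat.


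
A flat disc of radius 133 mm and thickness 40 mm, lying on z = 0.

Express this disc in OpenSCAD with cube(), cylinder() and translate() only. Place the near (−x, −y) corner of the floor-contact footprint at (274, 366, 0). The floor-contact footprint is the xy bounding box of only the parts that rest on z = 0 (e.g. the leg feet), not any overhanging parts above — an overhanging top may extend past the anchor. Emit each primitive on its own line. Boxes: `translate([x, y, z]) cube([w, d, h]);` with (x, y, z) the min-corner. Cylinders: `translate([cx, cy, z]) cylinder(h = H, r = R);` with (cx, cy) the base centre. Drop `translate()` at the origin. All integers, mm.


translate([407, 499, 0]) cylinder(h = 40, r = 133);


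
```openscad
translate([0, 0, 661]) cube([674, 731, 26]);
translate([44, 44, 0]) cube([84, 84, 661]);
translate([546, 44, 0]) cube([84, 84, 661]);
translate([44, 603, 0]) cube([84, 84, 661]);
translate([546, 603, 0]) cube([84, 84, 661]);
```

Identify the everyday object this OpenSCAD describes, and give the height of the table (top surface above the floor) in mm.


A table. The table height is 687 mm.

A 674×731×26 slab sits at z = 661 on four 84 mm square posts — a table. The top surface is at 661 + 26 = 687 mm.
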